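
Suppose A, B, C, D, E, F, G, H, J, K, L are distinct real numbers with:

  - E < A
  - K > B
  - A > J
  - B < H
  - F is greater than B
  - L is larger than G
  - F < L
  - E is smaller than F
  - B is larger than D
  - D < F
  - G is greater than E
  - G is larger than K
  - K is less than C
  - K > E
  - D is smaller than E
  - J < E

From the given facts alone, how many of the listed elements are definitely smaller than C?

5

Directly below C: K.
One step further: B, E (3 so far).
One step further: D, J (5 so far).
No other element is forced below C by the given relations, so the count is 5.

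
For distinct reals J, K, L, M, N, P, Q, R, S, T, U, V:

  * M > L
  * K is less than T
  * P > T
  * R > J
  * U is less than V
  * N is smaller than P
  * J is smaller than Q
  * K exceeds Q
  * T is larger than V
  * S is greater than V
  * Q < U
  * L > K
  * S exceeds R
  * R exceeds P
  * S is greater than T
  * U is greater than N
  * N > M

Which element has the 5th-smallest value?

The consecutive relations fix a unique order: J < Q < K < L < M < N < U < V < T < P < R < S.
The 5th smallest is M.

M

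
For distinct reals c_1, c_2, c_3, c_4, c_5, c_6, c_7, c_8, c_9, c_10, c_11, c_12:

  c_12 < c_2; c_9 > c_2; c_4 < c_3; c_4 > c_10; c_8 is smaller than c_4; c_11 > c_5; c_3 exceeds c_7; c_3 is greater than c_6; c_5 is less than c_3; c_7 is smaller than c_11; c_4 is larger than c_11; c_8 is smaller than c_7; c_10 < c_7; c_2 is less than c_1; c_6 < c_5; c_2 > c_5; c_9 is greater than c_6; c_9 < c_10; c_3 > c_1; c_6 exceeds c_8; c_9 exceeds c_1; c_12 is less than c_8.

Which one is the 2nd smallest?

c_8

The consecutive relations fix a unique order: c_12 < c_8 < c_6 < c_5 < c_2 < c_1 < c_9 < c_10 < c_7 < c_11 < c_4 < c_3.
Counting 2 from the smallest end gives c_8.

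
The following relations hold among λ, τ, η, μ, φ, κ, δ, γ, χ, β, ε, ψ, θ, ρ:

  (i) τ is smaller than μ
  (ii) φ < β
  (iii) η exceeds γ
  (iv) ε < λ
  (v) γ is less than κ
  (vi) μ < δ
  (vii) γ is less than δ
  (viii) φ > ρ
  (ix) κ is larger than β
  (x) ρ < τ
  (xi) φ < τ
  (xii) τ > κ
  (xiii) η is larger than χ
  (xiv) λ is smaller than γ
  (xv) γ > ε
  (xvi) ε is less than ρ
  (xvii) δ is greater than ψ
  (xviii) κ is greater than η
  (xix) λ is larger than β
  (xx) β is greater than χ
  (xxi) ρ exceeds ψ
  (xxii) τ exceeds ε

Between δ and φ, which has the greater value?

The relevant relations are φ < β; β < λ; λ < γ; γ < η; η < κ; κ < τ; τ < μ; μ < δ.
Together: φ < β < λ < γ < η < κ < τ < μ < δ.
So φ < δ; δ is the larger of the two.

δ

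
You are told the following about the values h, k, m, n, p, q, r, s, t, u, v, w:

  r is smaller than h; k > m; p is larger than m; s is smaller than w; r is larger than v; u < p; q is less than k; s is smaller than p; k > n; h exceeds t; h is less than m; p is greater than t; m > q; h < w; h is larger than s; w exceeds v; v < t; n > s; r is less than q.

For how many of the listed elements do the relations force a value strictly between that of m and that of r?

2

Chaining upward from r reaches: q, h, k, w, p.
Chaining downward from m reaches: v, q, s, t, h.
Strictly between r and m are those in both lists: q, h — 2 elements.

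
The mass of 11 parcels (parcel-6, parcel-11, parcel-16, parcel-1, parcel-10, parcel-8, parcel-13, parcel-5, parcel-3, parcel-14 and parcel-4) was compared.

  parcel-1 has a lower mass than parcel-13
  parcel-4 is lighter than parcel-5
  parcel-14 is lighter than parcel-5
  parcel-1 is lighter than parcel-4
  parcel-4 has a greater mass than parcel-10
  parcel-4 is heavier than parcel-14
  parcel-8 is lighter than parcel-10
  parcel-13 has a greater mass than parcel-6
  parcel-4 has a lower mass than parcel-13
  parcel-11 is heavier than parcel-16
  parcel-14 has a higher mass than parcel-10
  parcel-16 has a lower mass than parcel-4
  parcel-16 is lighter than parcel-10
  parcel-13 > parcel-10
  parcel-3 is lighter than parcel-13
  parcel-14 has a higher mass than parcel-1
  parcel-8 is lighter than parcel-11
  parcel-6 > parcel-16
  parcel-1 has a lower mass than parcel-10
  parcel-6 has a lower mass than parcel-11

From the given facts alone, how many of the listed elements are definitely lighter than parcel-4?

5

From parcel-4 the given relations immediately reach parcel-16, parcel-1, parcel-10, parcel-14.
From those, parcel-8 — 5 in total.
Nothing else is reachable below parcel-4; 5 in all.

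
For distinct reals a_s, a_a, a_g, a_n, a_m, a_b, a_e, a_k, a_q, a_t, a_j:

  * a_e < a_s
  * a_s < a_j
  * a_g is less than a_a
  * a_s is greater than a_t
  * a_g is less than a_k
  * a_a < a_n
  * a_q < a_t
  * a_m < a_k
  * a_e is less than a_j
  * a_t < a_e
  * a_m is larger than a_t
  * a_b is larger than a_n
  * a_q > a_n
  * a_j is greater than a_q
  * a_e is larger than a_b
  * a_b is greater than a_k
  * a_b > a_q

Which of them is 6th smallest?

Piecing the relations together gives one ordering: a_g < a_a < a_n < a_q < a_t < a_m < a_k < a_b < a_e < a_s < a_j.
Counting 6 from the smallest end gives a_m.

a_m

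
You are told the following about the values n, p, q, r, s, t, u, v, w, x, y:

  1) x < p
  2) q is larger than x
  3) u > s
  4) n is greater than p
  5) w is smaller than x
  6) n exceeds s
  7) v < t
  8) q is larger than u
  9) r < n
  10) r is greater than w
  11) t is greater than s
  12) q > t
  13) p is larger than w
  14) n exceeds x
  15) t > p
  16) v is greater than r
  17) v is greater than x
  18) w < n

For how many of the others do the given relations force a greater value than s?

4

From s the given relations immediately reach u, t, n.
From those, q — 4 in total.
Nothing else is reachable above s; 4 in all.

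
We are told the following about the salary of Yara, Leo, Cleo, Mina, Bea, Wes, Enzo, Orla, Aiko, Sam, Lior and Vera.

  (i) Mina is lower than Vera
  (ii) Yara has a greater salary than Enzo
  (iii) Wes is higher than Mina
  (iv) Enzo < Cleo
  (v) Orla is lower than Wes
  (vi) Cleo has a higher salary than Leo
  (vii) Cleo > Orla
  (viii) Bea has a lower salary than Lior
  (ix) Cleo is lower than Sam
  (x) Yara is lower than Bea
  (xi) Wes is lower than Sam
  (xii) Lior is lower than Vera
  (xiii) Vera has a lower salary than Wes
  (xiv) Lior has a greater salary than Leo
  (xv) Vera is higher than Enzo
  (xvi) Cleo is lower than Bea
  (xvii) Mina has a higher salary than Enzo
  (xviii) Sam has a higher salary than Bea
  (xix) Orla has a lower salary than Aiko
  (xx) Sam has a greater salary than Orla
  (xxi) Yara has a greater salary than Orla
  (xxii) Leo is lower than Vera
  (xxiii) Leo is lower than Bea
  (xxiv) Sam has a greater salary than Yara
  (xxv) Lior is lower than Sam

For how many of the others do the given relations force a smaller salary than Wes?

9

From Wes the given relations immediately reach Orla, Mina, Vera.
From those, Leo, Enzo, Lior — 6 in total.
From those, Bea — 7 in total.
From those, Cleo, Yara — 9 in total.
No other element is forced below Wes by the given relations, so the count is 9.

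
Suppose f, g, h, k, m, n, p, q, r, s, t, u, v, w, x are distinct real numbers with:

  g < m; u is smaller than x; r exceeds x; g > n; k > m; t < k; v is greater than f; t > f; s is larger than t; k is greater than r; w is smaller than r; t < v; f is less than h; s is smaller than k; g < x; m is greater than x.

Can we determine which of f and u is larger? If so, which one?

Following every chain through u: above u we get x, m, r, k.
f is not reached, and no chain runs the other way from f to u.
So the given relations leave the order of u and f undetermined.

undetermined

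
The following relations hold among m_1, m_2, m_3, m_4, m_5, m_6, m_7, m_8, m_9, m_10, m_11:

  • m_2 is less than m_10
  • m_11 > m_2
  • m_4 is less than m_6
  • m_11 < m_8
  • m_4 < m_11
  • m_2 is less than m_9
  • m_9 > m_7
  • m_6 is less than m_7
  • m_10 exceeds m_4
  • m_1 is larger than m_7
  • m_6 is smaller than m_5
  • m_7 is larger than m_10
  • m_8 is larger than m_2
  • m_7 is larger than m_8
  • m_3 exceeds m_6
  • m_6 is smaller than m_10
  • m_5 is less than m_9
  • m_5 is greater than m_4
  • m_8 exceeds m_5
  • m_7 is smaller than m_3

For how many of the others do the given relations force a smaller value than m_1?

8

From m_1 the given relations immediately reach m_7.
From those, m_6, m_10, m_8 — 4 in total.
From those, m_4, m_2, m_5, m_11 — 8 in total.
Nothing else is reachable below m_1; 8 in all.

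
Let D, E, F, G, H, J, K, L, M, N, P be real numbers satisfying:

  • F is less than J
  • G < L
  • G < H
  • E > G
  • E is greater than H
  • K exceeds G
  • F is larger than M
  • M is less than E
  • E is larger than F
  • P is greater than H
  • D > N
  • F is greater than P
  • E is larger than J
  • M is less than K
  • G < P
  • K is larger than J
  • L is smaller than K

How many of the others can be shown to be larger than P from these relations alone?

4

The elements the relations force above P are F, J, E, K — no chain reaches any other.
That is 4.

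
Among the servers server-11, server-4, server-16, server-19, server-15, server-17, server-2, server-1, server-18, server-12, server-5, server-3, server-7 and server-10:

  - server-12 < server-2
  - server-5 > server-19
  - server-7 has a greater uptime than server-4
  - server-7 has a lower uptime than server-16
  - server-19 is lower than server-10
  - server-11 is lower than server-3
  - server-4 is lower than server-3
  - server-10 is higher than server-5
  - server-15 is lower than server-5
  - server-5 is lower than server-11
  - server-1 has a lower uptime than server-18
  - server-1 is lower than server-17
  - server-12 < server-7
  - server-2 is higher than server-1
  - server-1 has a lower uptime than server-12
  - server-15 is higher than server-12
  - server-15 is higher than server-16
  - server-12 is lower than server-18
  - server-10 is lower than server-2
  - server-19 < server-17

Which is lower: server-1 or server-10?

Following the relations from server-1: server-1 < server-12 < server-7 < server-16 < server-15 < server-5 < server-10.
So server-1 < server-10; server-1 is the lower of the two.

server-1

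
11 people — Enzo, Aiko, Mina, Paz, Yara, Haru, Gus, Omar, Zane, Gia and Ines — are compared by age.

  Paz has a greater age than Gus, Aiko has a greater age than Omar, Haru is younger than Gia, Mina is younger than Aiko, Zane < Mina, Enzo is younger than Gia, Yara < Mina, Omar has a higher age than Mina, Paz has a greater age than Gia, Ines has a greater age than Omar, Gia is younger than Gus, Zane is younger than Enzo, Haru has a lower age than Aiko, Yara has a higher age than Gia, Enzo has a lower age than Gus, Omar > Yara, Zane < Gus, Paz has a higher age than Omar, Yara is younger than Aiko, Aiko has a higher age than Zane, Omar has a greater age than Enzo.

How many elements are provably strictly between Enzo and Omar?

3

The relations place Enzo below Omar. An element lies strictly between them when it is forced above Enzo and also forced below Omar.
Above Enzo: {Gia, Yara, Mina, Gus, Aiko, Ines, Paz}. Below Omar: {Zane, Haru, Gia, Yara, Mina}.
Intersection: {Gia, Yara, Mina} — 3.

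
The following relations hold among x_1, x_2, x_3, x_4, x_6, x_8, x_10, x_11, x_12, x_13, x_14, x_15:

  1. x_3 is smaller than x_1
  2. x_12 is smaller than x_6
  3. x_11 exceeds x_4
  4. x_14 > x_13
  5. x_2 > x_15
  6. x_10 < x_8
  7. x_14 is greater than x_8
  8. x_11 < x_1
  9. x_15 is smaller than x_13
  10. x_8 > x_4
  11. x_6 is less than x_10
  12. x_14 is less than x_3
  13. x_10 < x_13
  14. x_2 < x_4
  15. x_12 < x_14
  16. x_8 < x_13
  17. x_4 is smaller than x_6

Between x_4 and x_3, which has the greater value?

x_3

Following the relations from x_4: x_4 < x_6 < x_10 < x_13 < x_14 < x_3.
So x_4 < x_3; x_3 is the larger of the two.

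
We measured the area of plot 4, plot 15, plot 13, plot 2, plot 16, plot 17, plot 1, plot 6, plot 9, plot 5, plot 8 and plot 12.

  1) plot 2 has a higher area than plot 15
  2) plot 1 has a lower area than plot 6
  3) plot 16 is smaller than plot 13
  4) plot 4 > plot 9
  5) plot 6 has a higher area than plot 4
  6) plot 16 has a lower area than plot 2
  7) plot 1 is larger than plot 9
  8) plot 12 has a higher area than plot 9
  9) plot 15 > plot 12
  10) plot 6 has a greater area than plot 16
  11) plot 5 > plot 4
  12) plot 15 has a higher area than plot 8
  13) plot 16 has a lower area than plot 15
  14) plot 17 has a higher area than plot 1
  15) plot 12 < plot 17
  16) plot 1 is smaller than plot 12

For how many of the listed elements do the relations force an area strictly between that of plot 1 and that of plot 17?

1

Chaining upward from plot 1 reaches: plot 12, plot 15, plot 6, plot 2.
Chaining downward from plot 17 reaches: plot 9, plot 12.
Strictly between plot 1 and plot 17 are those in both lists: plot 12 — 1 element.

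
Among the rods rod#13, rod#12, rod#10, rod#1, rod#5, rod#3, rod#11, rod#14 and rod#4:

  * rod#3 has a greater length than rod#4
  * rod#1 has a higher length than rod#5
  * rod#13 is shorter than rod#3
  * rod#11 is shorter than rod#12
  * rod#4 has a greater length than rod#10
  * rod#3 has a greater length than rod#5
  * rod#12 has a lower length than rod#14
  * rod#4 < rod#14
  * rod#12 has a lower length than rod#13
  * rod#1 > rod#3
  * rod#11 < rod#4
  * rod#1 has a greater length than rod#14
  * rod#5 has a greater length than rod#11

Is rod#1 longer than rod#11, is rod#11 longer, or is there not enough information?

rod#11 < rod#12 and rod#12 < rod#13 give rod#11 < rod#13.
With rod#13 < rod#3: rod#11 < rod#12 < rod#13 < rod#3.
Then rod#3 < rod#1 extends the chain to rod#1.
So rod#1 is longer.

rod#1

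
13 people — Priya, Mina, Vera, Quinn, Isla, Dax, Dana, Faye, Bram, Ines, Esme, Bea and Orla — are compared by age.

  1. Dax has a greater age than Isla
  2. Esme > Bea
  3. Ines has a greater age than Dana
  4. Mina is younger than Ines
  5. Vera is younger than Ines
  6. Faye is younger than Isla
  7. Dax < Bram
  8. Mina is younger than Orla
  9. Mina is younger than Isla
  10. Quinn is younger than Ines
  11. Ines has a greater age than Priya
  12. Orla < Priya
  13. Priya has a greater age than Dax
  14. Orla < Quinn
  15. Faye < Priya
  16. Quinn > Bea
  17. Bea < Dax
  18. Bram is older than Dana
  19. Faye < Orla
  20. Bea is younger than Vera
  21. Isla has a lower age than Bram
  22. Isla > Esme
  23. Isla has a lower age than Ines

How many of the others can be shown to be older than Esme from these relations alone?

The elements the relations force above Esme are Isla, Dax, Bram, Priya, Ines — no chain reaches any other.
That is 5.

5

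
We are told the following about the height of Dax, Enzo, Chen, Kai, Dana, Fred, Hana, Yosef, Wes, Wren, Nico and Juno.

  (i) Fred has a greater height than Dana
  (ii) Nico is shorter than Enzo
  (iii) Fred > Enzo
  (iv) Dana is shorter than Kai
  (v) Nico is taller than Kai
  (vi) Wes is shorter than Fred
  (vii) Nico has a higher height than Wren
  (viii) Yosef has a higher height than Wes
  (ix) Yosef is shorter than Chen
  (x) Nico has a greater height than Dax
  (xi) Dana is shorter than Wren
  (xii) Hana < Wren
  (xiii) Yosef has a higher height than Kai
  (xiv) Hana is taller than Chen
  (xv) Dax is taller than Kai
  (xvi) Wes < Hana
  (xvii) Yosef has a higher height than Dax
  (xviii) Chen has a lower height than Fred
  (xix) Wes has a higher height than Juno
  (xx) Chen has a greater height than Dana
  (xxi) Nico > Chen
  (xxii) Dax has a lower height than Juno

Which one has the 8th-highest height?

Wes

Chaining the given pairs: Dana < Kai < Dax < Juno < Wes < Yosef < Chen < Hana < Wren < Nico < Enzo < Fred.
The 8th largest is Wes.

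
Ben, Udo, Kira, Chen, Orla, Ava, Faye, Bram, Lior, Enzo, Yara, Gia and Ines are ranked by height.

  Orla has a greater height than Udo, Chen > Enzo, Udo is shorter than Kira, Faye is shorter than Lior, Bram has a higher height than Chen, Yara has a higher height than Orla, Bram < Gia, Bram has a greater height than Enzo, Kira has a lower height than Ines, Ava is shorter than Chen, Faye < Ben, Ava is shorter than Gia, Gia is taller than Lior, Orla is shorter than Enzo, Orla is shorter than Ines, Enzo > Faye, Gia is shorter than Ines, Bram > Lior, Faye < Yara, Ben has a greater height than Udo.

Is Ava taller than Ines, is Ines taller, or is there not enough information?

Ines

The relevant relations are Ava < Chen; Chen < Bram; Bram < Gia; Gia < Ines.
Chaining these gives Ava < Chen < Bram < Gia < Ines.
So Ines is taller.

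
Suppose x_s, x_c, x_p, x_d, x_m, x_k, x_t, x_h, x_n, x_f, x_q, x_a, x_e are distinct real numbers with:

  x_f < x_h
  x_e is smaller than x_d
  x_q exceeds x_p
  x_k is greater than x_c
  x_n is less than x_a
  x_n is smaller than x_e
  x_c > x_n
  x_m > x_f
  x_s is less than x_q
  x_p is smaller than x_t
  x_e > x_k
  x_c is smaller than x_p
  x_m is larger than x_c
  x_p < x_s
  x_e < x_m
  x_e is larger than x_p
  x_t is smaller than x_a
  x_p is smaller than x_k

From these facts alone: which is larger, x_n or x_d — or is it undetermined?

x_d

Chaining the given relations: x_n < x_c < x_p < x_k < x_e < x_d.
So x_d is larger.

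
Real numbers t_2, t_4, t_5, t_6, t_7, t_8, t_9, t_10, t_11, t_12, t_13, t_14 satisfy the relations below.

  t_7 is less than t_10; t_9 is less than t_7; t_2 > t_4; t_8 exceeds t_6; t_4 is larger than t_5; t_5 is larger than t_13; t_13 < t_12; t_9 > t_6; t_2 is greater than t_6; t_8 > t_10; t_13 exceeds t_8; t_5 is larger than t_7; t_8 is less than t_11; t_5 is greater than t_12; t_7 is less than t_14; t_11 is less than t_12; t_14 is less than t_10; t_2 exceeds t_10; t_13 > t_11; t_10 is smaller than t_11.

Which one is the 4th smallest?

t_14

Chaining the given pairs: t_6 < t_9 < t_7 < t_14 < t_10 < t_8 < t_11 < t_13 < t_12 < t_5 < t_4 < t_2.
The 4th smallest is t_14.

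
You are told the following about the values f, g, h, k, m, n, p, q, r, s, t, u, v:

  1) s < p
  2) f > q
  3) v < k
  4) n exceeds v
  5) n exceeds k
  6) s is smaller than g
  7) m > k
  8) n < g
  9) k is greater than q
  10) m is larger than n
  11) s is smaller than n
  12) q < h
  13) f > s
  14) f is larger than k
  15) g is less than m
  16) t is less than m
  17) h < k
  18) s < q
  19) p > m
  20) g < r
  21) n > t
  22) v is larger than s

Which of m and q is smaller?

q < h and h < k give q < k.
With k < n: q < h < k < n.
With n < g: q < h < k < n < g.
With g < m: q < h < k < n < g < m.
So q < m; q is the smaller of the two.

q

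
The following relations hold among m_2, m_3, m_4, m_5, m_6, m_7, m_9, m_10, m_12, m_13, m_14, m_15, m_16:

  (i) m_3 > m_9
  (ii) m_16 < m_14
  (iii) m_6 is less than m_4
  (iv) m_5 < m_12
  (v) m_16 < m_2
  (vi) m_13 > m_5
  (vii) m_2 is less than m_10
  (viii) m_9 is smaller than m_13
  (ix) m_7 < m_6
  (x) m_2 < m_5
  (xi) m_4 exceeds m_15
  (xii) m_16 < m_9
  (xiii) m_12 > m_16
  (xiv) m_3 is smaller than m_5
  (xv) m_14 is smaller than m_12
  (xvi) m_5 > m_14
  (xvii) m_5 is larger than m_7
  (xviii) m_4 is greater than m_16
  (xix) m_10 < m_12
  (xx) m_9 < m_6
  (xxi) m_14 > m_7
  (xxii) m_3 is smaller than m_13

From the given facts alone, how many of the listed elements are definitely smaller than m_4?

5

Directly below m_4: m_16, m_15, m_6.
One step further: m_7, m_9 (5 so far).
No other element is forced below m_4 by the given relations, so the count is 5.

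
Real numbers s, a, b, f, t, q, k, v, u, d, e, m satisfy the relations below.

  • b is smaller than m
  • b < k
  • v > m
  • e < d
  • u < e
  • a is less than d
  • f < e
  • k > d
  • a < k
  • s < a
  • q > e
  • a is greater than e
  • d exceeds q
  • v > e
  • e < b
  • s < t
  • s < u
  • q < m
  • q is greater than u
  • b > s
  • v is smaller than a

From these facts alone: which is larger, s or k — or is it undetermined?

s < u < e < b < m < v < a < d < k, by transitivity through u, e, b, m, v, a, d.
So k is larger.

k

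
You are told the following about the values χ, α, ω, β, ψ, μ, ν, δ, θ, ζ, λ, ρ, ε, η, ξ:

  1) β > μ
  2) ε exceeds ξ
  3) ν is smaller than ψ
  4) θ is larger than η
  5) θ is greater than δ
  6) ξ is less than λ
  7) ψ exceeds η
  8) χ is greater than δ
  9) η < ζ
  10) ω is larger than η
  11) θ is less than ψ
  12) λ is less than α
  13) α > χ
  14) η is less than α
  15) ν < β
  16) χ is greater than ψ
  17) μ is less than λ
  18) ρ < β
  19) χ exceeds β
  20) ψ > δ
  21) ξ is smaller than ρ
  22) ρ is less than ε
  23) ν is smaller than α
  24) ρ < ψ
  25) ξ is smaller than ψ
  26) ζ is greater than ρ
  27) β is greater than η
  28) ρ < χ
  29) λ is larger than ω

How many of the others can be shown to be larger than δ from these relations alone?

The elements the relations force above δ are θ, ψ, χ, α — no chain reaches any other.
That is 4.

4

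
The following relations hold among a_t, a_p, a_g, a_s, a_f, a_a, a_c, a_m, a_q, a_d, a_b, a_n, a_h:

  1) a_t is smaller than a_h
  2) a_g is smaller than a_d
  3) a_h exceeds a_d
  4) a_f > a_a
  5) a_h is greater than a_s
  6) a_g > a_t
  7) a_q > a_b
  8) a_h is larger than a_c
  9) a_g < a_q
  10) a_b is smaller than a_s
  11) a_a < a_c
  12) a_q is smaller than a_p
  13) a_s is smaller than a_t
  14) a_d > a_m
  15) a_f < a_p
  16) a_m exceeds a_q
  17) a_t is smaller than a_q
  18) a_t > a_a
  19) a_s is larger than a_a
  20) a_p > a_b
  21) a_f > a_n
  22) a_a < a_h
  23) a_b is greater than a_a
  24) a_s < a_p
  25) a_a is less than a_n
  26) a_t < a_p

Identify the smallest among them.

a_a

a_b is not least since a_a < a_b; a_s is not least since a_a < a_s; a_t is not least since a_a < a_t; a_g is not least since a_t < a_g; a_c is not least since a_a < a_c; a_n is not least since a_a < a_n; a_f is not least since a_a < a_f; a_q is not least since a_g < a_q; a_m is not least since a_q < a_m; a_d is not least since a_m < a_d; a_p is not least since a_s < a_p; a_h is not least since a_d < a_h.
Only a_a has nothing below it, so a_a is the smallest.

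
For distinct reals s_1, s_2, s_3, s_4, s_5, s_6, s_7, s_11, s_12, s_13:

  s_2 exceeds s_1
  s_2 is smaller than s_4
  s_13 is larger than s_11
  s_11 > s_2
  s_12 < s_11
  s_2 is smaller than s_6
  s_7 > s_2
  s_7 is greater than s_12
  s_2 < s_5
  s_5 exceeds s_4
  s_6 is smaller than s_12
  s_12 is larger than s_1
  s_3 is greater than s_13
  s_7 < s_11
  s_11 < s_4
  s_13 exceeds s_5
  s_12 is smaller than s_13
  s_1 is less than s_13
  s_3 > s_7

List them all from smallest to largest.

s_1 < s_2 < s_6 < s_12 < s_7 < s_11 < s_4 < s_5 < s_13 < s_3

Nothing is placed below s_1, so it is least; from there s_1 < s_2; s_2 < s_6; s_6 < s_12; s_12 < s_7; s_7 < s_11; s_11 < s_4; s_4 < s_5; s_5 < s_13; s_13 < s_3, each given directly.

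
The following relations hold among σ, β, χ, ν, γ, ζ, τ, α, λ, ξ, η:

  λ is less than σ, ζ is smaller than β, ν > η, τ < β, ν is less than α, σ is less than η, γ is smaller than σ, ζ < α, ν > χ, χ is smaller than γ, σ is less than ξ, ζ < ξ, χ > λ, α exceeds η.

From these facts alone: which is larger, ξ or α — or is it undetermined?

Following every chain through ξ: below ξ we get ζ, λ, χ, γ, σ.
α is not reached, and no chain runs the other way from α to ξ.
So the given relations leave the order of ξ and α undetermined.

undetermined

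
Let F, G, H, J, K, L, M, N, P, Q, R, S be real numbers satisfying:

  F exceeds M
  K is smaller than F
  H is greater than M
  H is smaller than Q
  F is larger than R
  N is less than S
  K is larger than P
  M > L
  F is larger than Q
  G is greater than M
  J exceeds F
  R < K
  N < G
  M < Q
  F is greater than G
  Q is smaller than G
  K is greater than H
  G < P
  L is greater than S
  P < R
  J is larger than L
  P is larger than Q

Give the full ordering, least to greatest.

N < S < L < M < H < Q < G < P < R < K < F < J

The consecutive links are each given: N < S; S < L; L < M; M < H; H < Q; Q < G; G < P; P < R; R < K; K < F; F < J.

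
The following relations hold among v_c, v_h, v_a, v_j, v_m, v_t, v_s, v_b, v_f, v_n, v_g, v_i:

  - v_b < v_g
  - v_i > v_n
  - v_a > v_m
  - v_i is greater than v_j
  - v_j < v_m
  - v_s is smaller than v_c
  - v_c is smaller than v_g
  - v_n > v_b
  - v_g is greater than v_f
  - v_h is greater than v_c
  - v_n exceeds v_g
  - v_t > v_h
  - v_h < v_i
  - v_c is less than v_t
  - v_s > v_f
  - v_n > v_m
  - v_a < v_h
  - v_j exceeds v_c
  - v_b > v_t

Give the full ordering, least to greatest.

Nothing is placed below v_f, so it is least; from there v_f < v_s; v_s < v_c; v_c < v_j; v_j < v_m; v_m < v_a; v_a < v_h; v_h < v_t; v_t < v_b; v_b < v_g; v_g < v_n; v_n < v_i, each given directly.

v_f < v_s < v_c < v_j < v_m < v_a < v_h < v_t < v_b < v_g < v_n < v_i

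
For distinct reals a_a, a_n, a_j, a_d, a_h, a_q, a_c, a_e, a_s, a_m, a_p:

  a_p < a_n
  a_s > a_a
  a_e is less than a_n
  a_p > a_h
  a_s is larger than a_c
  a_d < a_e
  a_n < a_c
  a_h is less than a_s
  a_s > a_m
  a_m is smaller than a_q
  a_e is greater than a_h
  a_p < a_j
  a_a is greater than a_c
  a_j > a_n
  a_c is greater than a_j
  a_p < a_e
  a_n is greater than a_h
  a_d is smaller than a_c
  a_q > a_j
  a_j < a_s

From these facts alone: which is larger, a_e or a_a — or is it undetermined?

a_a

The relevant relations are a_e < a_n; a_n < a_j; a_j < a_c; a_c < a_a.
Together: a_e < a_n < a_j < a_c < a_a.
So a_a is larger.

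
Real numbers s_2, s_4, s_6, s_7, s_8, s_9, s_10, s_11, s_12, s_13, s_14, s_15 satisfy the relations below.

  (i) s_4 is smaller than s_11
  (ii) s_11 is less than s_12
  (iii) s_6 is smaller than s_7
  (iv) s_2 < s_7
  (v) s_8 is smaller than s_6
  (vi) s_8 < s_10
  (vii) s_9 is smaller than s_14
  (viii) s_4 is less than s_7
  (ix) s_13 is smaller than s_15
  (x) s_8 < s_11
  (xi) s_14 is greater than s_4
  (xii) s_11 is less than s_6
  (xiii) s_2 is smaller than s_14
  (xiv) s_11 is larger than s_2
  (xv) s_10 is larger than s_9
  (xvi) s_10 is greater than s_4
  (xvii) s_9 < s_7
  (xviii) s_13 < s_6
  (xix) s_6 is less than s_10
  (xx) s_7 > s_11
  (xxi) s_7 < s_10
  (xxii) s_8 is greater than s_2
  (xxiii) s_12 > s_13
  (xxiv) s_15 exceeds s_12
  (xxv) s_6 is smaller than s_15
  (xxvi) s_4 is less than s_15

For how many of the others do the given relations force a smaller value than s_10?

The elements the relations force below s_10 are s_9, s_4, s_2, s_13, s_8, s_11, s_6, s_7 — no chain reaches any other.
That is 8.

8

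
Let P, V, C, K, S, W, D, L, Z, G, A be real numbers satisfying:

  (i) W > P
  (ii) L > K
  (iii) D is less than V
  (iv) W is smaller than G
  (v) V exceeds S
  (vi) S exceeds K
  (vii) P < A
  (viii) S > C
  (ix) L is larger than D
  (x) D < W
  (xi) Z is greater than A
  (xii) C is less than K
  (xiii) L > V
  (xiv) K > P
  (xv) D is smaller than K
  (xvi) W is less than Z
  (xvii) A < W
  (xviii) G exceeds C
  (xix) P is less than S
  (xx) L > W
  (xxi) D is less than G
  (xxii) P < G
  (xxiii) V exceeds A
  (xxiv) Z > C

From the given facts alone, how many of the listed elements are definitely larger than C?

6

The elements the relations force above C are K, S, V, Z, L, G — no chain reaches any other.
That is 6.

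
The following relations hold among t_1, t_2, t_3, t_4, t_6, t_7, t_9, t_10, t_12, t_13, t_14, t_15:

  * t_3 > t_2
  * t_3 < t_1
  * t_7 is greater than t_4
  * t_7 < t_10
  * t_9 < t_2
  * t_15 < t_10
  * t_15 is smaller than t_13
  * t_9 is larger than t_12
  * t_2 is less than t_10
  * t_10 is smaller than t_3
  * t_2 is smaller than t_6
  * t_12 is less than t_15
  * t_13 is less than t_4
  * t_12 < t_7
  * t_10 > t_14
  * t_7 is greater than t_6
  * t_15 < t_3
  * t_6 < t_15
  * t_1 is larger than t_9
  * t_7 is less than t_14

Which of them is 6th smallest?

t_13

Chaining the given pairs: t_12 < t_9 < t_2 < t_6 < t_15 < t_13 < t_4 < t_7 < t_14 < t_10 < t_3 < t_1.
Counting 6 from the smallest end gives t_13.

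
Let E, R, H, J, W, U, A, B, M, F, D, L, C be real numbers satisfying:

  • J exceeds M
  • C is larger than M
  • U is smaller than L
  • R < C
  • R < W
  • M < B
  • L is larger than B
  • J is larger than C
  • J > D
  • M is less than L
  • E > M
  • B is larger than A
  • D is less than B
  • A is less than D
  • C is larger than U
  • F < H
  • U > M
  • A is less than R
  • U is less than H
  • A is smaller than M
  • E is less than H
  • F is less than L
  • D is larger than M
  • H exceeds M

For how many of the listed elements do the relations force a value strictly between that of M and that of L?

Chaining upward from M reaches: D, U, E, B, C, J, H.
Chaining downward from L reaches: F, A, D, U, B.
Strictly between M and L are those in both lists: D, U, B — 3 elements.

3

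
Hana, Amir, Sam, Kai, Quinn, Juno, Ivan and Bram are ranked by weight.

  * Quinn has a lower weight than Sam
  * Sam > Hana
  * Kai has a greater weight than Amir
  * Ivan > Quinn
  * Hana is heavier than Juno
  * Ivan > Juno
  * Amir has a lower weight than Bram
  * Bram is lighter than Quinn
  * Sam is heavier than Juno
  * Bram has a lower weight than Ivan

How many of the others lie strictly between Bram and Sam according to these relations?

Chaining upward from Bram reaches: Quinn, Ivan.
Chaining downward from Sam reaches: Amir, Juno, Hana, Quinn.
Strictly between Bram and Sam are those in both lists: Quinn — 1 element.

1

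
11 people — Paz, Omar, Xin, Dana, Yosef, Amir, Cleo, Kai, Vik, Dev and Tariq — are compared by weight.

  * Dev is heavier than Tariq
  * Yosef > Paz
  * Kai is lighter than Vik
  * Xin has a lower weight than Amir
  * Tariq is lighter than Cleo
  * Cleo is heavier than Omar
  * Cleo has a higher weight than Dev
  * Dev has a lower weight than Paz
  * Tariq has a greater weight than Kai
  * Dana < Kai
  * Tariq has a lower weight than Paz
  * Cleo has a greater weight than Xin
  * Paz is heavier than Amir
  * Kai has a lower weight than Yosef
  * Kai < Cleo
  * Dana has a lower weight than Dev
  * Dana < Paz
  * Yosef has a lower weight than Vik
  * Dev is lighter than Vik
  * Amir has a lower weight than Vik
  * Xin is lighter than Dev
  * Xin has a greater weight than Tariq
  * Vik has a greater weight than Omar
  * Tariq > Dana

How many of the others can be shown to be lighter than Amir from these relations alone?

Directly below Amir: Xin.
One step further: Tariq (2 so far).
One step further: Dana, Kai (4 so far).
Nothing else is reachable below Amir; 4 in all.

4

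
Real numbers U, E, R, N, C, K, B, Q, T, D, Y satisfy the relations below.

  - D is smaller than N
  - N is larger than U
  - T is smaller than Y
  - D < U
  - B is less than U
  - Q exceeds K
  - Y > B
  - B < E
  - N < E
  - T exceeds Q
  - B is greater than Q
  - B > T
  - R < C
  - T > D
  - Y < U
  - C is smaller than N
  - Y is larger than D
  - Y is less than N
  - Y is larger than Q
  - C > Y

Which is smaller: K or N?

Link the given pairs in sequence: K < Q; Q < T; T < B; B < Y; Y < U; U < N.
Chaining these gives K < Q < T < B < Y < U < N.
So K < N; K is the smaller of the two.

K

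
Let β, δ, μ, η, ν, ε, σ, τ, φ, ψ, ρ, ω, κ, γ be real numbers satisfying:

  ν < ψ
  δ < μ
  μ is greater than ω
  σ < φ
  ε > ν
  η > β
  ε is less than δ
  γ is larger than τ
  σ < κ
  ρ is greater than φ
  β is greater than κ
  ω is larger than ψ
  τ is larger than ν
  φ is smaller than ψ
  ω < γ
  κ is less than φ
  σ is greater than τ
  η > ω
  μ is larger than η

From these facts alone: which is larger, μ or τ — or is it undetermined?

μ

τ < σ and σ < κ give τ < κ.
With κ < φ: τ < σ < κ < φ.
With φ < ψ: τ < σ < κ < φ < ψ.
With ψ < ω: τ < σ < κ < φ < ψ < ω.
Then ω < η extends the chain to η.
Then η < μ extends the chain to μ.
So μ is larger.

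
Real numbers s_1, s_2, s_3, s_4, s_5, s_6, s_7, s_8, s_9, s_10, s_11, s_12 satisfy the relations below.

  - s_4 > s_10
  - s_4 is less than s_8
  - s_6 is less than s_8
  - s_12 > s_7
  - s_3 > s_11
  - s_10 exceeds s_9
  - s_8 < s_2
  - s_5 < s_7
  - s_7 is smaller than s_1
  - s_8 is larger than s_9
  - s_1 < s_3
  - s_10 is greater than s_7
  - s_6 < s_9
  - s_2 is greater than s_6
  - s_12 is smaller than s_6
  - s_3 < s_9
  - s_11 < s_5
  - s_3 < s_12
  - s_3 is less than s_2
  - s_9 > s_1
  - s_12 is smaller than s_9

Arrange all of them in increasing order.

s_11 < s_5 < s_7 < s_1 < s_3 < s_12 < s_6 < s_9 < s_10 < s_4 < s_8 < s_2

Each adjacent pair is fixed by a given relation: s_11 < s_5; s_5 < s_7; s_7 < s_1; s_1 < s_3; s_3 < s_12; s_12 < s_6; s_6 < s_9; s_9 < s_10; s_10 < s_4; s_4 < s_8; s_8 < s_2. Chaining them end to end gives the full order.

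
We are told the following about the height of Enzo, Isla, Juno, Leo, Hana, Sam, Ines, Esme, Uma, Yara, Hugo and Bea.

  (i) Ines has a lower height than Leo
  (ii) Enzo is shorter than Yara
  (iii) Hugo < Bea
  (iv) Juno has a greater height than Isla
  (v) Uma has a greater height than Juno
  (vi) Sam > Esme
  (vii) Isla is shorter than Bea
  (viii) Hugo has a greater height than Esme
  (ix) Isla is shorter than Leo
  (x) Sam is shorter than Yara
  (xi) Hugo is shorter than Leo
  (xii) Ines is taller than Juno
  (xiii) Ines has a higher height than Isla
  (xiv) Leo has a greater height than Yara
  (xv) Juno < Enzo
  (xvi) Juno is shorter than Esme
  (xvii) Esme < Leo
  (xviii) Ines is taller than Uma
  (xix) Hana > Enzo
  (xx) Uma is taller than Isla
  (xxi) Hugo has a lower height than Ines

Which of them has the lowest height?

Isla

Juno is not least since Isla < Juno; Esme is not least since Juno < Esme; Hugo is not least since Esme < Hugo; Bea is not least since Hugo < Bea; Sam is not least since Esme < Sam; Enzo is not least since Juno < Enzo; Uma is not least since Isla < Uma; Yara is not least since Enzo < Yara; Hana is not least since Enzo < Hana; Ines is not least since Hugo < Ines; Leo is not least since Esme < Leo.
Only Isla has nothing below it, so Isla is the lowest height.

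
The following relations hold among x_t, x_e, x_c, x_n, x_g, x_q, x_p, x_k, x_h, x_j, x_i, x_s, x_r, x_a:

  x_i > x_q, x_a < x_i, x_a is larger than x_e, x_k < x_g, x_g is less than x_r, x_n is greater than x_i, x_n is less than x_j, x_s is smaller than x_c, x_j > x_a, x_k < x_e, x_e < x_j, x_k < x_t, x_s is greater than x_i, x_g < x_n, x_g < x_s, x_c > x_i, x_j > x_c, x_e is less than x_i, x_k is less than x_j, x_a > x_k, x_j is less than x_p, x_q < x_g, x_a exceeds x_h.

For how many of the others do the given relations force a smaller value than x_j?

10

From x_j the given relations immediately reach x_k, x_e, x_a, x_n, x_c.
From those, x_g, x_h, x_i, x_s — 9 in total.
From those, x_q — 10 in total.
Nothing else is reachable below x_j; 10 in all.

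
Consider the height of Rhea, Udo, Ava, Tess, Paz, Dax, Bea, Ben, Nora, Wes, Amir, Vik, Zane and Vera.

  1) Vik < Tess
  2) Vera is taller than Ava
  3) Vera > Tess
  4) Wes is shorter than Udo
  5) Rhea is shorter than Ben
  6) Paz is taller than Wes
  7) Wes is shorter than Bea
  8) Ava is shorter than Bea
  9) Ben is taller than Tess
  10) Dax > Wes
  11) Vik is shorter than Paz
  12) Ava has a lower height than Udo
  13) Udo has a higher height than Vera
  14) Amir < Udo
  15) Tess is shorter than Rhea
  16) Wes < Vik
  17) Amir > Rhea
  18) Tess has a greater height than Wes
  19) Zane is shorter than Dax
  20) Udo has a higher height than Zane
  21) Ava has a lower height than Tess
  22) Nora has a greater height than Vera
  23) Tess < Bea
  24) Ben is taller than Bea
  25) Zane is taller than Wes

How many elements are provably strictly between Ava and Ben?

The relations place Ava below Ben. An element lies strictly between them when it is forced above Ava and also forced below Ben.
Above Ava: {Tess, Rhea, Amir, Bea, Vera, Udo, Nora}. Below Ben: {Wes, Vik, Tess, Rhea, Bea}.
Intersection: {Tess, Rhea, Bea} — 3.

3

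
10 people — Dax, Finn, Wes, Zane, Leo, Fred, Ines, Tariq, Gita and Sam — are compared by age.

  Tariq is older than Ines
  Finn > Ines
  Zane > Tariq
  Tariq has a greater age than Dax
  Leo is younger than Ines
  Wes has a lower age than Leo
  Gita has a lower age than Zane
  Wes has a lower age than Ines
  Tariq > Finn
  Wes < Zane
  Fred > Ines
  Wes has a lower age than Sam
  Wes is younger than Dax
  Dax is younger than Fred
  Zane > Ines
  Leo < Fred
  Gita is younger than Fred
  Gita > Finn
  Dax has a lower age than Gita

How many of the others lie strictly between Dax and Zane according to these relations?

2

The relations place Dax below Zane. An element lies strictly between them when it is forced above Dax and also forced below Zane.
Above Dax: {Gita, Tariq, Fred}. Below Zane: {Wes, Leo, Ines, Finn, Gita, Tariq}.
Intersection: {Gita, Tariq} — 2.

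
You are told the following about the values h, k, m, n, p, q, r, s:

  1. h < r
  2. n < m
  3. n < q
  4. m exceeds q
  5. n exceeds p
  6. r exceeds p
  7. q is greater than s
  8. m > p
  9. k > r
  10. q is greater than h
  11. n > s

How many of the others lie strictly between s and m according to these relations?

Chaining upward from s reaches: n, q.
Chaining downward from m reaches: h, p, n, q.
Strictly between s and m are those in both lists: n, q — 2 elements.

2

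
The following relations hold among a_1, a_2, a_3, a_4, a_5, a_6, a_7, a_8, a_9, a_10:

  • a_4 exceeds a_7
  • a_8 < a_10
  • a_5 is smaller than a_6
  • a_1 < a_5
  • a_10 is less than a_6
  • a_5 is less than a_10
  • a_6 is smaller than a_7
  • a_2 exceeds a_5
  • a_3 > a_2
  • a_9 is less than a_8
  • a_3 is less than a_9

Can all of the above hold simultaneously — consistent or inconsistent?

consistent

Every relation is compatible with a_1 < a_5 < a_2 < a_3 < a_9 < a_8 < a_10 < a_6 < a_7 < a_4; the set is consistent.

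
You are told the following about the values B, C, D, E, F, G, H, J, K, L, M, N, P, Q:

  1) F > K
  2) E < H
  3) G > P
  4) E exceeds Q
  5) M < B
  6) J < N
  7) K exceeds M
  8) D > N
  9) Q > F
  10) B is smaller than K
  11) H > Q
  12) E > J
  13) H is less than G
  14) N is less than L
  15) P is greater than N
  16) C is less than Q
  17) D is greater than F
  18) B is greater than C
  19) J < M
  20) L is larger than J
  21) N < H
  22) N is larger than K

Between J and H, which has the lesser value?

J

Following the relations from J: J < M < B < K < F < Q < E < H.
So J < H; J is the smaller of the two.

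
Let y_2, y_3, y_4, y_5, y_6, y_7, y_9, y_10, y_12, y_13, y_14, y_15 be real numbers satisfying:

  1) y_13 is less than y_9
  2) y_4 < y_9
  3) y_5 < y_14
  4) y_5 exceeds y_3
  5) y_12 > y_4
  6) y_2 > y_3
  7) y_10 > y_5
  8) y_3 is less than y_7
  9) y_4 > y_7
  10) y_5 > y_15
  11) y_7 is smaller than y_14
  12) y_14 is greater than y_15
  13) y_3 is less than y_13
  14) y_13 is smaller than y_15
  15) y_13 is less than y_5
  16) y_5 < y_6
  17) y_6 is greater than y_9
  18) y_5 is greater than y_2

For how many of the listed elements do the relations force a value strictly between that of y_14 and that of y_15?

The relations place y_15 below y_14. An element lies strictly between them when it is forced above y_15 and also forced below y_14.
Above y_15: {y_5, y_10, y_6}. Below y_14: {y_3, y_13, y_2, y_5, y_7}.
Intersection: {y_5} — 1.

1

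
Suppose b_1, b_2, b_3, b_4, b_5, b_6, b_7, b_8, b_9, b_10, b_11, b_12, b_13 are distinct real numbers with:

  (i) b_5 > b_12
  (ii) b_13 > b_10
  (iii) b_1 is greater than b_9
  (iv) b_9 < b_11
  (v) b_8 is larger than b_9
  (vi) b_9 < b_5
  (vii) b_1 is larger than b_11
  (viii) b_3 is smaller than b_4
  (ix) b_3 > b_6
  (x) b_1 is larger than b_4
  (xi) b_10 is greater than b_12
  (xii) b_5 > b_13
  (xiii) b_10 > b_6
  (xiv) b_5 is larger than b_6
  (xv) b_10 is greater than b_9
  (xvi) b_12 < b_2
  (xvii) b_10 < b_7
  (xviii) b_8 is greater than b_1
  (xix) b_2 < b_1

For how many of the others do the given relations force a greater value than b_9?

From b_9 the given relations immediately reach b_10, b_11, b_1, b_5, b_8.
From those, b_13, b_7 — 7 in total.
No other element is forced above b_9 by the given relations, so the count is 7.

7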